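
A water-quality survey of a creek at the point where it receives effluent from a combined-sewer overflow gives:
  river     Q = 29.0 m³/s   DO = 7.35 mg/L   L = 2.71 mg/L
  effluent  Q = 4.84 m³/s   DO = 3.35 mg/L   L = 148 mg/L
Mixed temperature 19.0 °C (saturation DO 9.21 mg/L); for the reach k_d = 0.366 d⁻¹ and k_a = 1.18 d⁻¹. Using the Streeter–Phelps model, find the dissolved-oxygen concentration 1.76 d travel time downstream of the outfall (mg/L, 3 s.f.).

DO ≈ 4.68 mg/L

Mixed DO = (29.0×7.35 + 4.84×3.35)/(29.0+4.84) = 229.4/33.84 = 6.778 mg/L.
Mixed L₀ = (29.0×2.71 + 4.84×148)/(33.84) = 794.9/33.84 = 23.49 mg/L.
Initial deficit D₀ = C_s − DO₀ = 9.21 − 6.778 = 2.432 mg/L.
D(1.76) = [0.366×23.49/(1.18−0.366)](e^(−0.366×1.76) − e^(−1.18×1.76)) + 2.432 e^(−1.18×1.76)
= 10.56 × (0.5251 − 0.1253) + 2.432 × 0.1253 = 4.527 mg/L.
DO = 9.21 − 4.527 = 4.683 mg/L.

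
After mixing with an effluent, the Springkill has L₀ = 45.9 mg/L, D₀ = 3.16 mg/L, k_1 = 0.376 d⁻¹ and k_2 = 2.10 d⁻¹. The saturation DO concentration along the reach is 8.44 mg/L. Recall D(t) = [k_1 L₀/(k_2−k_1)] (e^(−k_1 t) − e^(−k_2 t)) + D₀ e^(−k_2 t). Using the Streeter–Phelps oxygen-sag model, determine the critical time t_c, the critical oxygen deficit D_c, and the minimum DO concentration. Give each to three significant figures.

t_c ≈ 0.778 d; D_c ≈ 6.13 mg/L; min DO ≈ 2.31 mg/L

t_c = [1/(k_2−k_1)] ln[(k_2/k_1)(1 − D₀(k_2−k_1)/(k_1 L₀))]
= [1/(2.10−0.376)] ln[(2.10/0.376)(1 − 3.16×1.724/(0.376×45.9))]
= (1/1.724) ln[5.585 × 0.6843] = 0.5800 × ln(3.822) = 0.5800 × 1.341 = 0.7777 d.
L(t_c) = L₀ e^(−k_1 t_c) = 45.9 × 0.7465 = 34.26 mg/L, and at the critical point k_2 D_c = k_1 L, so D_c = (0.376/2.10) × 34.26 = 6.135 mg/L.
Minimum DO = C_s − D_c = 8.44 − 6.135 = 2.305 mg/L.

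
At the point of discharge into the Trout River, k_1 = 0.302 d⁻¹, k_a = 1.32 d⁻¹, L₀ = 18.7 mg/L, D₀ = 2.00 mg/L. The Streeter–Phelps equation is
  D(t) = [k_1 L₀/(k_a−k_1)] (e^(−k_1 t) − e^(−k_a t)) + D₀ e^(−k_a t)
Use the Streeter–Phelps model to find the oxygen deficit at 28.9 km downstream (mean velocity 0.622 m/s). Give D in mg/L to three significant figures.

Travel time t = x/v = 28.9 km / (0.622 m/s) = 28900 m / 0.622 m/s = 46460 s = 0.5378 d.
k_1 L₀/(k_a−k_1) = 0.302×18.7/(1.32−0.302) = 5.647/1.018 = 5.548 mg/L.
e^(−k_1 t) = e^(−0.302×0.5378) = 0.8501; e^(−k_a t) = e^(−1.32×0.5378) = 0.4917.
D = 5.548 × (0.8501 − 0.4917) + 2.00 × 0.4917 = 1.988 + 0.9834 = 2.972 mg/L.

D ≈ 2.97 mg/L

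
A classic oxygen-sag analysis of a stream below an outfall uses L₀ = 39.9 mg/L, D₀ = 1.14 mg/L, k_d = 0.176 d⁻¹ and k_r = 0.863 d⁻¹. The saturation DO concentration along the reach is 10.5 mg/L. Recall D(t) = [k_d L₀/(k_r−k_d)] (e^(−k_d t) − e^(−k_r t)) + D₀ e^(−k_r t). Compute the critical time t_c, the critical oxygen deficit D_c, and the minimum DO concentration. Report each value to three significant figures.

At the critical point dD/dt = 0, so k_d L₀ e^(−k_d t) = k_r D. Substituting D(t) from the Streeter–Phelps equation and solving for t gives
t_c = ln[(k_r/k_d)(1 − D₀(k_r−k_d)/(k_d L₀))] / (k_r−k_d).
Here k_r−k_d = 0.6870 d⁻¹ and 1 − D₀(k_r−k_d)/(k_d L₀) = 1 − 1.14×0.6870/(0.176×39.9) = 0.8885, so
t_c = ln(4.903 × 0.8885) / 0.6870 = 1.472 / 0.6870 = 2.142 d.
L(t_c) = L₀ e^(−k_d t_c) = 39.9 × 0.6859 = 27.37 mg/L, and at the critical point k_r D_c = k_d L, so D_c = (0.176/0.863) × 27.37 = 5.581 mg/L.
Minimum DO = C_s − D_c = 10.5 − 5.581 = 4.919 mg/L.

t_c ≈ 2.14 d; D_c ≈ 5.58 mg/L; min DO ≈ 4.92 mg/L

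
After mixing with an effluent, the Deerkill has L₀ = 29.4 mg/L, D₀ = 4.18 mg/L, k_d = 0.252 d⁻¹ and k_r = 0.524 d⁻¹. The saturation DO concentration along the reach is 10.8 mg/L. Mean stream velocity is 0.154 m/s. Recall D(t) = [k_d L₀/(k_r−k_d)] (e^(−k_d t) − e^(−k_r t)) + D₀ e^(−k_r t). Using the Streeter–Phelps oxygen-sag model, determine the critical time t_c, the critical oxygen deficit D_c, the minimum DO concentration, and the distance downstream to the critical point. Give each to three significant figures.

t_c ≈ 2.08 d; D_c ≈ 8.37 mg/L; min DO ≈ 2.43 mg/L; x_c ≈ 27.7 km

t_c = [1/(k_r−k_d)] ln[(k_r/k_d)(1 − D₀(k_r−k_d)/(k_d L₀))]
= [1/(0.524−0.252)] ln[(0.524/0.252)(1 − 4.18×0.2720/(0.252×29.4))]
= (1/0.2720) ln[2.079 × 0.8465] = 3.676 × ln(1.760) = 3.676 × 0.5655 = 2.079 d.
L(t_c) = L₀ e^(−k_d t_c) = 29.4 × 0.5922 = 17.41 mg/L, and at the critical point k_r D_c = k_d L, so D_c = (0.252/0.524) × 17.41 = 8.373 mg/L.
Minimum DO = C_s − D_c = 10.8 − 8.373 = 2.427 mg/L.
x_c = v t_c = 0.154 m/s × 2.079 d × 86400 s/d = 27660 m ≈ 27.7 km.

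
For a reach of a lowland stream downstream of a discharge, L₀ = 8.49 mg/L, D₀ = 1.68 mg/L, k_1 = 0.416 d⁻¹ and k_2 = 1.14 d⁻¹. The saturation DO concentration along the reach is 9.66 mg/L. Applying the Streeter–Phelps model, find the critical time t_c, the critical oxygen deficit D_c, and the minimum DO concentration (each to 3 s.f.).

t_c ≈ 0.809 d; D_c ≈ 2.21 mg/L; min DO ≈ 7.45 mg/L

With k_2/k_1 = 2.740 and 1 − D₀(k_2−k_1)/(k_1 L₀) = 0.6556,
t_c = ln(2.740 × 0.6556) / (1.14 − 0.416) = ln(1.797) / 0.7240 = 0.5859/0.7240 = 0.8093 d.
D_c = (k_1/k_2) L₀ e^(−k_1 t_c) = (0.416/1.14) × 8.49 × e^(−0.416×0.8093) = 0.3649 × 8.49 × 0.7142 = 2.213 mg/L.
Minimum DO = C_s − D_c = 9.66 − 2.213 = 7.447 mg/L.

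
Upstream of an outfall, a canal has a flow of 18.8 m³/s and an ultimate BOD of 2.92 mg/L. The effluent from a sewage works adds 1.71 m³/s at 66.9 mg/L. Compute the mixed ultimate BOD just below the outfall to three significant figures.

Flow-weighted mixing: C = (Q_r C_r + Q_w C_w)/(Q_r + Q_w)
= (18.8×2.92 + 1.71×66.9)/(18.8 + 1.71) = 169.3/20.51 = 8.254 mg/L.

8.25 mg/L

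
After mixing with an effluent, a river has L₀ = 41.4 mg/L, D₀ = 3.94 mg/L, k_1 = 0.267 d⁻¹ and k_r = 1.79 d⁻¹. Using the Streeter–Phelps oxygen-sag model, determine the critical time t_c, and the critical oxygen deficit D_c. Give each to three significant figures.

t_c ≈ 0.735 d; D_c ≈ 5.07 mg/L

With k_r/k_1 = 6.704 and 1 − D₀(k_r−k_1)/(k_1 L₀) = 0.4571,
t_c = ln(6.704 × 0.4571) / (1.79 − 0.267) = ln(3.065) / 1.523 = 1.120/1.523 = 0.7354 d.
D_c = (k_1/k_r) L₀ e^(−k_1 t_c) = (0.267/1.79) × 41.4 × e^(−0.267×0.7354) = 0.1492 × 41.4 × 0.8217 = 5.074 mg/L.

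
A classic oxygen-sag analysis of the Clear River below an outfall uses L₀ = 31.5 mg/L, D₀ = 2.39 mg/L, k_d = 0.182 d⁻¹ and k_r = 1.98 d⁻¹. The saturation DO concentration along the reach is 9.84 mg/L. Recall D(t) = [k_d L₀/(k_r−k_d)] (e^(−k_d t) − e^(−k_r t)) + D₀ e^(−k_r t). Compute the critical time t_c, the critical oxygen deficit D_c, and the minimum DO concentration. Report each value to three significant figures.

At the critical point dD/dt = 0, so k_d L₀ e^(−k_d t) = k_r D. Substituting D(t) from the Streeter–Phelps equation and solving for t gives
t_c = ln[(k_r/k_d)(1 − D₀(k_r−k_d)/(k_d L₀))] / (k_r−k_d).
Here k_r−k_d = 1.798 d⁻¹ and 1 − D₀(k_r−k_d)/(k_d L₀) = 1 − 2.39×1.798/(0.182×31.5) = 0.2504, so
t_c = ln(10.88 × 0.2504) / 1.798 = 1.002 / 1.798 = 0.5575 d.
D_c = (k_d/k_r) L₀ e^(−k_d t_c) = (0.182/1.98) × 31.5 × e^(−0.182×0.5575) = 0.09192 × 31.5 × 0.9035 = 2.616 mg/L.
Minimum DO = C_s − D_c = 9.84 − 2.616 = 7.224 mg/L.

t_c ≈ 0.557 d; D_c ≈ 2.62 mg/L; min DO ≈ 7.22 mg/L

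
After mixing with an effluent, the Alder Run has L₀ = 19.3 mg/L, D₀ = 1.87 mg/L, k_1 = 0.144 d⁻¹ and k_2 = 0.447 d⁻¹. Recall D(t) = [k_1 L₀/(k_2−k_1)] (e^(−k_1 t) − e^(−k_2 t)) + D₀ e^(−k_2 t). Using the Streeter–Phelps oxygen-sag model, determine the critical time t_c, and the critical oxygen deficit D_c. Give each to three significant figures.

With k_2/k_1 = 3.104 and 1 − D₀(k_2−k_1)/(k_1 L₀) = 0.7961,
t_c = ln(3.104 × 0.7961) / (0.447 − 0.144) = ln(2.471) / 0.3030 = 0.9047/0.3030 = 2.986 d.
D_c = (k_1/k_2) L₀ e^(−k_1 t_c) = (0.144/0.447) × 19.3 × e^(−0.144×2.986) = 0.3221 × 19.3 × 0.6505 = 4.045 mg/L.

t_c ≈ 2.99 d; D_c ≈ 4.04 mg/L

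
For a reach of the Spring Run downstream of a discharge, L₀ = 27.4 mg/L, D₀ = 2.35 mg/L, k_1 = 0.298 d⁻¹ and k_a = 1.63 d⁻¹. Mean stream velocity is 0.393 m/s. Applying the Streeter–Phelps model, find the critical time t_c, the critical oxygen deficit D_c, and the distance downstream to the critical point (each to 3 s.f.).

At the critical point dD/dt = 0, so k_1 L₀ e^(−k_1 t) = k_a D. Substituting D(t) from the Streeter–Phelps equation and solving for t gives
t_c = ln[(k_a/k_1)(1 − D₀(k_a−k_1)/(k_1 L₀))] / (k_a−k_1).
Here k_a−k_1 = 1.332 d⁻¹ and 1 − D₀(k_a−k_1)/(k_1 L₀) = 1 − 2.35×1.332/(0.298×27.4) = 0.6166, so
t_c = ln(5.470 × 0.6166) / 1.332 = 1.216 / 1.332 = 0.9127 d.
D_c = (k_1/k_a) L₀ e^(−k_1 t_c) = (0.298/1.63) × 27.4 × e^(−0.298×0.9127) = 0.1828 × 27.4 × 0.7619 = 3.816 mg/L.
x_c = v t_c = 0.393 m/s × 0.9127 d × 86400 s/d = 30990 m ≈ 31.0 km.

t_c ≈ 0.913 d; D_c ≈ 3.82 mg/L; x_c ≈ 31.0 km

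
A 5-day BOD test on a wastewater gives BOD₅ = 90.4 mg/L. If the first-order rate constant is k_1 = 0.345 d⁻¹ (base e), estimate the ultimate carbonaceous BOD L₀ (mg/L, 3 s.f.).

BOD₅ = L₀(1 − e^(−5k_1)) ⇒ L₀ = BOD₅ / (1 − e^(−5×0.345))
= 90.4 / (1 − 0.1782) = 90.4 / 0.8218 = 110.0 mg/L.

L₀ ≈ 110 mg/L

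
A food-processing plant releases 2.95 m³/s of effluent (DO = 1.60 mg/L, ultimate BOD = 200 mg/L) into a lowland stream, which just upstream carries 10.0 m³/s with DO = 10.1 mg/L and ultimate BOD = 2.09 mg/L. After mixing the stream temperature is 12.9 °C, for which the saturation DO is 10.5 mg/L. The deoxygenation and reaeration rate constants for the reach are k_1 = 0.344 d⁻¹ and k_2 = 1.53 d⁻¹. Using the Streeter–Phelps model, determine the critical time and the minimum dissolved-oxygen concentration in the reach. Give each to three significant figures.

t_c ≈ 1.10 d; minimum DO ≈ 3.24 mg/L

Mixed DO = (10.0×10.1 + 2.95×1.60)/(10.0+2.95) = 105.7/12.95 = 8.164 mg/L.
Mixed L₀ = (10.0×2.09 + 2.95×200)/(12.95) = 610.9/12.95 = 47.17 mg/L.
Initial deficit D₀ = C_s − DO₀ = 10.5 − 8.164 = 2.336 mg/L.
t_c = (1/1.186) ln[(1.53/0.344)(1 − 2.336×1.186/(0.344×47.17))] = 0.8432 × ln(3.688) = 1.100 d.
D_c = (0.344/1.53) × 47.17 × e^(−0.344×1.100) = 0.2248 × 47.17 × 0.6848 = 7.264 mg/L.
Minimum DO = 10.5 − 7.264 = 3.236 mg/L.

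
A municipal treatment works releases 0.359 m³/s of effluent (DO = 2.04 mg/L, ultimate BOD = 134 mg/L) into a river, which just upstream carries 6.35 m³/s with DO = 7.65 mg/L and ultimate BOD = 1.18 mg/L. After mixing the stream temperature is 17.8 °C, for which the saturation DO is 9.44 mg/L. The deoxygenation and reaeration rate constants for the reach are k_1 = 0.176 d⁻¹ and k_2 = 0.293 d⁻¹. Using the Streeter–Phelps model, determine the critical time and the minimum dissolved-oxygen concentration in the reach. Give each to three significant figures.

Mixed DO = (6.35×7.65 + 0.359×2.04)/(6.35+0.359) = 49.31/6.709 = 7.350 mg/L.
Mixed L₀ = (6.35×1.18 + 0.359×134)/(6.709) = 55.60/6.709 = 8.287 mg/L.
Initial deficit D₀ = C_s − DO₀ = 9.44 − 7.350 = 2.090 mg/L.
t_c = (1/0.1170) ln[(0.293/0.176)(1 − 2.090×0.1170/(0.176×8.287))] = 8.547 × ln(1.386) = 2.788 d.
D_c = (0.176/0.293) × 8.287 × e^(−0.176×2.788) = 0.6007 × 8.287 × 0.6122 = 3.048 mg/L.
Minimum DO = 9.44 − 3.048 = 6.392 mg/L.

t_c ≈ 2.79 d; minimum DO ≈ 6.39 mg/L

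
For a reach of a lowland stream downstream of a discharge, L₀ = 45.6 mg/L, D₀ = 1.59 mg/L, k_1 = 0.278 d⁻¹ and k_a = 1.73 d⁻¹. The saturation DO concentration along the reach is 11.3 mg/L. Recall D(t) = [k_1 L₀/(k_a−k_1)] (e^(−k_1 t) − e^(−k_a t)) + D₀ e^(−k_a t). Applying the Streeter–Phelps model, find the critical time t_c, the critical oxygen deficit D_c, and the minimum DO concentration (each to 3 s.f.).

t_c ≈ 1.12 d; D_c ≈ 5.37 mg/L; min DO ≈ 5.93 mg/L

At the critical point dD/dt = 0, so k_1 L₀ e^(−k_1 t) = k_a D. Substituting D(t) from the Streeter–Phelps equation and solving for t gives
t_c = ln[(k_a/k_1)(1 − D₀(k_a−k_1)/(k_1 L₀))] / (k_a−k_1).
Here k_a−k_1 = 1.452 d⁻¹ and 1 − D₀(k_a−k_1)/(k_1 L₀) = 1 − 1.59×1.452/(0.278×45.6) = 0.8179, so
t_c = ln(6.223 × 0.8179) / 1.452 = 1.627 / 1.452 = 1.121 d.
D_c = (k_1/k_a) L₀ e^(−k_1 t_c) = (0.278/1.73) × 45.6 × e^(−0.278×1.121) = 0.1607 × 45.6 × 0.7323 = 5.366 mg/L.
Minimum DO = C_s − D_c = 11.3 − 5.366 = 5.934 mg/L.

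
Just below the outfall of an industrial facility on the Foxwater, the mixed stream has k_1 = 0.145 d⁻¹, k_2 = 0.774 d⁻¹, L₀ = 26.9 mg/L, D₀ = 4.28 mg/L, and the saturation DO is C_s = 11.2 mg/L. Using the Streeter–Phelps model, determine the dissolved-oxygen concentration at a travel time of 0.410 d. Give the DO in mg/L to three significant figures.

DO ≈ 6.76 mg/L

k_1 L₀/(k_2−k_1) = 0.145×26.9/(0.774−0.145) = 3.900/0.6290 = 6.201 mg/L.
e^(−k_1 t) = e^(−0.145×0.4100) = 0.9423; e^(−k_2 t) = e^(−0.774×0.4100) = 0.7281.
D = 6.201 × (0.9423 − 0.7281) + 4.28 × 0.7281 = 1.328 + 3.116 = 4.444 mg/L.
DO = C_s − D = 11.2 − 4.444 = 6.756 mg/L.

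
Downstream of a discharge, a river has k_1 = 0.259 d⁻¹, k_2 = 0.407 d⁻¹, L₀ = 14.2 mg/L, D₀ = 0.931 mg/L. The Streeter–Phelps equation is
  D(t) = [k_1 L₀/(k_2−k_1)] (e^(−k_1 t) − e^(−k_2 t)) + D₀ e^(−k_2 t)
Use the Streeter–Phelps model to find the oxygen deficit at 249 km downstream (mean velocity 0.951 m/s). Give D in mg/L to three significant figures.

Travel time t = x/v = 249 km / (0.951 m/s) = 249000 m / 0.951 m/s = 261800 s = 3.030 d.
k_1 L₀/(k_2−k_1) = 0.259×14.2/(0.407−0.259) = 3.678/0.1480 = 24.85 mg/L.
e^(−k_1 t) = e^(−0.259×3.030) = 0.4562; e^(−k_2 t) = e^(−0.407×3.030) = 0.2913.
D = 24.85 × (0.4562 − 0.2913) + 0.931 × 0.2913 = 4.097 + 0.2712 = 4.368 mg/L.

D ≈ 4.37 mg/L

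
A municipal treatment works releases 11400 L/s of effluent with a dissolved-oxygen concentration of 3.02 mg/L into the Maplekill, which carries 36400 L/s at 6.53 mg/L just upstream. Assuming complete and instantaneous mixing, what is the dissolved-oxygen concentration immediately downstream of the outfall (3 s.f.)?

5.69 mg/L

Flow-weighted mixing: C = (Q_r C_r + Q_w C_w)/(Q_r + Q_w)
= (36400×6.53 + 11400×3.02)/(36400 + 11400) = 272100/47800 = 5.693 mg/L.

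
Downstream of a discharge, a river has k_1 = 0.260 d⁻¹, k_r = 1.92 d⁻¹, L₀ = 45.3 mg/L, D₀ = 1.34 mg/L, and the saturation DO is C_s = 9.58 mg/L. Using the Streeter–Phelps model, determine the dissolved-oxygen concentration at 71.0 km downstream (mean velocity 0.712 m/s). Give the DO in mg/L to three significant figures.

Travel time t = x/v = 71.0 km / (0.712 m/s) = 71000 m / 0.712 m/s = 99720 s = 1.154 d.
k_1 L₀/(k_r−k_1) = 0.260×45.3/(1.92−0.260) = 11.78/1.660 = 7.095 mg/L.
e^(−k_1 t) = e^(−0.260×1.154) = 0.7408; e^(−k_r t) = e^(−1.92×1.154) = 0.1090.
D = 7.095 × (0.7408 − 0.1090) + 1.34 × 0.1090 = 4.482 + 0.1461 = 4.628 mg/L.
DO = C_s − D = 9.58 − 4.628 = 4.952 mg/L.

DO ≈ 4.95 mg/L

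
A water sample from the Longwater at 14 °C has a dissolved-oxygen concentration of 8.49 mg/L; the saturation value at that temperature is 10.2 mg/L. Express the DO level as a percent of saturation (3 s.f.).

83.2 % saturation

% saturation = C/C_s × 100 = 8.49/10.2 × 100 = 83.2 %.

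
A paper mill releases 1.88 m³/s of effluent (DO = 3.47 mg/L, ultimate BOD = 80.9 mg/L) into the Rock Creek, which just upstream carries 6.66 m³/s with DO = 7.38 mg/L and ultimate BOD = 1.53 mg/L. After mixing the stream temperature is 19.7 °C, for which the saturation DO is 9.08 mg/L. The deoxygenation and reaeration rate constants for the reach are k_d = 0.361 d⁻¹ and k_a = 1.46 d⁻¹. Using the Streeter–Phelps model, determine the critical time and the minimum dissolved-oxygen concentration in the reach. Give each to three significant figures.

t_c ≈ 0.791 d; minimum DO ≈ 5.55 mg/L

Mixed DO = (6.66×7.38 + 1.88×3.47)/(6.66+1.88) = 55.67/8.540 = 6.519 mg/L.
Mixed L₀ = (6.66×1.53 + 1.88×80.9)/(8.540) = 162.3/8.540 = 19.00 mg/L.
Initial deficit D₀ = C_s − DO₀ = 9.08 − 6.519 = 2.561 mg/L.
t_c = (1/1.099) ln[(1.46/0.361)(1 − 2.561×1.099/(0.361×19.00))] = 0.9099 × ln(2.385) = 0.7910 d.
D_c = (0.361/1.46) × 19.00 × e^(−0.361×0.7910) = 0.2473 × 19.00 × 0.7516 = 3.532 mg/L.
Minimum DO = 9.08 − 3.532 = 5.548 mg/L.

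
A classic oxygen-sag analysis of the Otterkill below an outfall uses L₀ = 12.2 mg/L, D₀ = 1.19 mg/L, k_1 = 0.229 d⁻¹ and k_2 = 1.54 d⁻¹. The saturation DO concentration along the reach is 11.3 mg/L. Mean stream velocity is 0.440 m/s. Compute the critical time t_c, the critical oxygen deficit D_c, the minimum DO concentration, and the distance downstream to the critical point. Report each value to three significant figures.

t_c ≈ 0.830 d; D_c ≈ 1.50 mg/L; min DO ≈ 9.80 mg/L; x_c ≈ 31.6 km

t_c = [1/(k_2−k_1)] ln[(k_2/k_1)(1 − D₀(k_2−k_1)/(k_1 L₀))]
= [1/(1.54−0.229)] ln[(1.54/0.229)(1 − 1.19×1.311/(0.229×12.2))]
= (1/1.311) ln[6.725 × 0.4416] = 0.7628 × ln(2.970) = 0.7628 × 1.088 = 0.8302 d.
L(t_c) = L₀ e^(−k_1 t_c) = 12.2 × 0.8269 = 10.09 mg/L, and at the critical point k_2 D_c = k_1 L, so D_c = (0.229/1.54) × 10.09 = 1.500 mg/L.
Minimum DO = C_s − D_c = 11.3 − 1.500 = 9.800 mg/L.
x_c = v t_c = 0.440 m/s × 0.8302 d × 86400 s/d = 31560 m ≈ 31.6 km.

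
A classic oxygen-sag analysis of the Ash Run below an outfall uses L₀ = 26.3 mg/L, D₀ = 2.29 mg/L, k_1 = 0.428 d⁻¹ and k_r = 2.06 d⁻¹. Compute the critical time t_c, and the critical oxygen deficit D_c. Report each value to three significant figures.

t_c ≈ 0.716 d; D_c ≈ 4.02 mg/L

t_c = [1/(k_r−k_1)] ln[(k_r/k_1)(1 − D₀(k_r−k_1)/(k_1 L₀))]
= [1/(2.06−0.428)] ln[(2.06/0.428)(1 − 2.29×1.632/(0.428×26.3))]
= (1/1.632) ln[4.813 × 0.6680] = 0.6127 × ln(3.215) = 0.6127 × 1.168 = 0.7156 d.
L(t_c) = L₀ e^(−k_1 t_c) = 26.3 × 0.7362 = 19.36 mg/L, and at the critical point k_r D_c = k_1 L, so D_c = (0.428/2.06) × 19.36 = 4.023 mg/L.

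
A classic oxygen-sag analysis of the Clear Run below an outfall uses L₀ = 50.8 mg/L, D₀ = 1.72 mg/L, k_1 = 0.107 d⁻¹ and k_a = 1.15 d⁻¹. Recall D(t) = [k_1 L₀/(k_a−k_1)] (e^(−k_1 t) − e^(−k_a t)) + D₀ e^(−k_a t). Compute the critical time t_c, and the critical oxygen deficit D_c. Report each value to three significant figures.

At the critical point dD/dt = 0, so k_1 L₀ e^(−k_1 t) = k_a D. Substituting D(t) from the Streeter–Phelps equation and solving for t gives
t_c = ln[(k_a/k_1)(1 − D₀(k_a−k_1)/(k_1 L₀))] / (k_a−k_1).
Here k_a−k_1 = 1.043 d⁻¹ and 1 − D₀(k_a−k_1)/(k_1 L₀) = 1 − 1.72×1.043/(0.107×50.8) = 0.6700, so
t_c = ln(10.75 × 0.6700) / 1.043 = 1.974 / 1.043 = 1.893 d.
D_c = (k_1/k_a) L₀ e^(−k_1 t_c) = (0.107/1.15) × 50.8 × e^(−0.107×1.893) = 0.09304 × 50.8 × 0.8167 = 3.860 mg/L.

t_c ≈ 1.89 d; D_c ≈ 3.86 mg/L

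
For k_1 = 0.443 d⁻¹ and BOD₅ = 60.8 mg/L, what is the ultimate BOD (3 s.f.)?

L₀ ≈ 68.2 mg/L

BOD₅ = L₀(1 − e^(−5k_1)) ⇒ L₀ = BOD₅ / (1 − e^(−5×0.443))
= 60.8 / (1 − 0.1092) = 60.8 / 0.8908 = 68.25 mg/L.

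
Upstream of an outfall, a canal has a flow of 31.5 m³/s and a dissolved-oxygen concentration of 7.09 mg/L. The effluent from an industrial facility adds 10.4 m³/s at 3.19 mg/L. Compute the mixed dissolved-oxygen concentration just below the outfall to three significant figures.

6.12 mg/L

Flow-weighted mixing: C = (Q_r C_r + Q_w C_w)/(Q_r + Q_w)
= (31.5×7.09 + 10.4×3.19)/(31.5 + 10.4) = 256.5/41.90 = 6.122 mg/L.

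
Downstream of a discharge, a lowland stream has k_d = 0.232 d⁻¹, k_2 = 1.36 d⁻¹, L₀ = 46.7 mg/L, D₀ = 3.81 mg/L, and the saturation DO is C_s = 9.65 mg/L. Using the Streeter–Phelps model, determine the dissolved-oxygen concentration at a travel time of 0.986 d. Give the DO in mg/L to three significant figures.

DO ≈ 3.52 mg/L

k_d L₀/(k_2−k_d) = 0.232×46.7/(1.36−0.232) = 10.83/1.128 = 9.605 mg/L.
e^(−k_d t) = e^(−0.232×0.9860) = 0.7955; e^(−k_2 t) = e^(−1.36×0.9860) = 0.2616.
D = 9.605 × (0.7955 − 0.2616) + 3.81 × 0.2616 = 5.128 + 0.9967 = 6.125 mg/L.
DO = C_s − D = 9.65 − 6.125 = 3.525 mg/L.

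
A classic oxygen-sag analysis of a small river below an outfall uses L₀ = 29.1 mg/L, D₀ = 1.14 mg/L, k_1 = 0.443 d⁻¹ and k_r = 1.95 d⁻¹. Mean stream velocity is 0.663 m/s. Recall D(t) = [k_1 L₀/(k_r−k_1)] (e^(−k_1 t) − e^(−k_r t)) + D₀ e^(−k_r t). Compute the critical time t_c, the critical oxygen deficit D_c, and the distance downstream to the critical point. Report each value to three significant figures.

t_c = [1/(k_r−k_1)] ln[(k_r/k_1)(1 − D₀(k_r−k_1)/(k_1 L₀))]
= [1/(1.95−0.443)] ln[(1.95/0.443)(1 − 1.14×1.507/(0.443×29.1))]
= (1/1.507) ln[4.402 × 0.8667] = 0.6636 × ln(3.815) = 0.6636 × 1.339 = 0.8885 d.
D_c = (k_1/k_r) L₀ e^(−k_1 t_c) = (0.443/1.95) × 29.1 × e^(−0.443×0.8885) = 0.2272 × 29.1 × 0.6746 = 4.460 mg/L.
x_c = v t_c = 0.663 m/s × 0.8885 d × 86400 s/d = 50900 m ≈ 50.9 km.

t_c ≈ 0.889 d; D_c ≈ 4.46 mg/L; x_c ≈ 50.9 km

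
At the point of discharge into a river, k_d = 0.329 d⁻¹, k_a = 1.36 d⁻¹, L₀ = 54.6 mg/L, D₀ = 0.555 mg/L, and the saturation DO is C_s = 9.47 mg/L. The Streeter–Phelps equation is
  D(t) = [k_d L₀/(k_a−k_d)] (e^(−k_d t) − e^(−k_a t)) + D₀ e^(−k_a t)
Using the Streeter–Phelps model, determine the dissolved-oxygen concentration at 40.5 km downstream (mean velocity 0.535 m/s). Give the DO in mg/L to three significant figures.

DO ≈ 1.53 mg/L

Travel time t = x/v = 40.5 km / (0.535 m/s) = 40500 m / 0.535 m/s = 75700 s = 0.8762 d.
k_d L₀/(k_a−k_d) = 0.329×54.6/(1.36−0.329) = 17.96/1.031 = 17.42 mg/L.
e^(−k_d t) = e^(−0.329×0.8762) = 0.7496; e^(−k_a t) = e^(−1.36×0.8762) = 0.3037.
D = 17.42 × (0.7496 − 0.3037) + 0.555 × 0.3037 = 7.768 + 0.1686 = 7.936 mg/L.
DO = C_s − D = 9.47 − 7.936 = 1.534 mg/L.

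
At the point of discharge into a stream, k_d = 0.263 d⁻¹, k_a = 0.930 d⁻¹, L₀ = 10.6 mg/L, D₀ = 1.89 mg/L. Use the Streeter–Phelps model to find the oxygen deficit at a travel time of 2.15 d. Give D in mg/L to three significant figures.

D ≈ 2.06 mg/L

k_d L₀/(k_a−k_d) = 0.263×10.6/(0.930−0.263) = 2.788/0.6670 = 4.180 mg/L.
e^(−k_d t) = e^(−0.263×2.150) = 0.5681; e^(−k_a t) = e^(−0.930×2.150) = 0.1354.
D = 4.180 × (0.5681 − 0.1354) + 1.89 × 0.1354 = 1.809 + 0.2559 = 2.064 mg/L.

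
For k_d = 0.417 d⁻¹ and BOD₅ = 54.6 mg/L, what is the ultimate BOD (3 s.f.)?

BOD₅ = L₀(1 − e^(−5k_d)) ⇒ L₀ = BOD₅ / (1 − e^(−5×0.417))
= 54.6 / (1 − 0.1243) = 54.6 / 0.8757 = 62.35 mg/L.

L₀ ≈ 62.4 mg/L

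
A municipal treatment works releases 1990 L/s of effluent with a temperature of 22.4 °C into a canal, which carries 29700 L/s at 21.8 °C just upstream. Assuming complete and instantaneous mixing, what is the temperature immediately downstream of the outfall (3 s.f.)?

Flow-weighted mixing: C = (Q_r C_r + Q_w C_w)/(Q_r + Q_w)
= (29700×21.8 + 1990×22.4)/(29700 + 1990) = 692000/31690 = 21.84 °C.

21.8 °C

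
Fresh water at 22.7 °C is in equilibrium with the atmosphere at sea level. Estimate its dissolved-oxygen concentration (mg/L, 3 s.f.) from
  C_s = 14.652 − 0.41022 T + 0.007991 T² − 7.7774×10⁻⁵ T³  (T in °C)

C_s ≈ 8.55 mg/L

C_s = 14.652 − 0.41022×22.7 + 0.007991×22.7² − 7.7774×10⁻⁵×22.7³ = 8.548 mg/L.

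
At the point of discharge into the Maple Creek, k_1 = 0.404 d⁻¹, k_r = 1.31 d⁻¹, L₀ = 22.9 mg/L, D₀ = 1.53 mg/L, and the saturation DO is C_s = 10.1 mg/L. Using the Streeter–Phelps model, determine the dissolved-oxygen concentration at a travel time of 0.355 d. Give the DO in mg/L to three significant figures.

k_1 L₀/(k_r−k_1) = 0.404×22.9/(1.31−0.404) = 9.252/0.9060 = 10.21 mg/L.
e^(−k_1 t) = e^(−0.404×0.3550) = 0.8664; e^(−k_r t) = e^(−1.31×0.3550) = 0.6281.
D = 10.21 × (0.8664 − 0.6281) + 1.53 × 0.6281 = 2.433 + 0.9610 = 3.394 mg/L.
DO = C_s − D = 10.1 − 3.394 = 6.706 mg/L.

DO ≈ 6.71 mg/L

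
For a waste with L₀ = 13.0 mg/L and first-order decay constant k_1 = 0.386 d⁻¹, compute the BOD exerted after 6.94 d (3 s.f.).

y_t = L₀(1 − e^(−k_1 t)) = 13.0 × (1 − e^(−0.386×6.94))
= 13.0 × (1 − 0.06864) = 13.0 × 0.9314 = 12.11 mg/L.

y ≈ 12.1 mg/L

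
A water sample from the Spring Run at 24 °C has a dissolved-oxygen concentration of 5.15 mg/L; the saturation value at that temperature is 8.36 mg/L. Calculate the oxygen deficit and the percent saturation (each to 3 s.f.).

D = C_s − C = 8.36 − 5.15 = 3.21 mg/L.
% saturation = 5.15/8.36 × 100 = 61.6 %.

D ≈ 3.21 mg/L; 61.6 % saturation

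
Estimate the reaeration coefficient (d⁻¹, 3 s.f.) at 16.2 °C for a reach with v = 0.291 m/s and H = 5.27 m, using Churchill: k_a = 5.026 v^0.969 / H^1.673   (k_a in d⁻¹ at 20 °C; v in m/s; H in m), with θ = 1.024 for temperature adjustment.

k_a ≈ 0.0861 d⁻¹

k_a(20) = 5.026 × 0.291^0.969 / 5.27^1.673 = 5.026 × 0.3024 / 16.13 = 0.09422 d⁻¹.
k_a(16.2) = 0.09422 × 1.024^(16.2−20) = 0.09422 × 0.9138 = 0.08610 d⁻¹.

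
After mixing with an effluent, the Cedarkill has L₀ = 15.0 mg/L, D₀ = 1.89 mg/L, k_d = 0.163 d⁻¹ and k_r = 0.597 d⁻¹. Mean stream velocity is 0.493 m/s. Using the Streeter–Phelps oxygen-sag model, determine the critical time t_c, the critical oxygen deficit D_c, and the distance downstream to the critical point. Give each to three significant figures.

t_c ≈ 2.05 d; D_c ≈ 2.93 mg/L; x_c ≈ 87.3 km

t_c = [1/(k_r−k_d)] ln[(k_r/k_d)(1 − D₀(k_r−k_d)/(k_d L₀))]
= [1/(0.597−0.163)] ln[(0.597/0.163)(1 − 1.89×0.4340/(0.163×15.0))]
= (1/0.4340) ln[3.663 × 0.6645] = 2.304 × ln(2.434) = 2.304 × 0.8895 = 2.049 d.
L(t_c) = L₀ e^(−k_d t_c) = 15.0 × 0.7160 = 10.74 mg/L, and at the critical point k_r D_c = k_d L, so D_c = (0.163/0.597) × 10.74 = 2.932 mg/L.
x_c = v t_c = 0.493 m/s × 2.049 d × 86400 s/d = 87300 m ≈ 87.3 km.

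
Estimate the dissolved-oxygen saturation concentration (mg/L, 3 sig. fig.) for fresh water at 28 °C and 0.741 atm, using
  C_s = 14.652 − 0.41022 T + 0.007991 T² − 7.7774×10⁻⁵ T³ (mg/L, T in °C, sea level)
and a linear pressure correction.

At sea level: C_s = 14.652 − 0.41022×28 + 0.007991×28² − 7.7774×10⁻⁵×28³ = 7.723 mg/L.
Pressure correction: C_s' = 7.723 × 0.741 = 5.723 mg/L.

C_s ≈ 5.72 mg/L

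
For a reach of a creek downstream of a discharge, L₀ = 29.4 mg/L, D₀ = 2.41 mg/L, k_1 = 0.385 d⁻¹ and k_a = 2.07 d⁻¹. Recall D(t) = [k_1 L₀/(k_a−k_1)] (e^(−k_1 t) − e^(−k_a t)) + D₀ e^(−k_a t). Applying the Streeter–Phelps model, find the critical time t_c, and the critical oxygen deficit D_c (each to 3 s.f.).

t_c ≈ 0.735 d; D_c ≈ 4.12 mg/L

With k_a/k_1 = 5.377 and 1 − D₀(k_a−k_1)/(k_1 L₀) = 0.6412,
t_c = ln(5.377 × 0.6412) / (2.07 − 0.385) = ln(3.448) / 1.685 = 1.238/1.685 = 0.7345 d.
D_c = (k_1/k_a) L₀ e^(−k_1 t_c) = (0.385/2.07) × 29.4 × e^(−0.385×0.7345) = 0.1860 × 29.4 × 0.7537 = 4.121 mg/L.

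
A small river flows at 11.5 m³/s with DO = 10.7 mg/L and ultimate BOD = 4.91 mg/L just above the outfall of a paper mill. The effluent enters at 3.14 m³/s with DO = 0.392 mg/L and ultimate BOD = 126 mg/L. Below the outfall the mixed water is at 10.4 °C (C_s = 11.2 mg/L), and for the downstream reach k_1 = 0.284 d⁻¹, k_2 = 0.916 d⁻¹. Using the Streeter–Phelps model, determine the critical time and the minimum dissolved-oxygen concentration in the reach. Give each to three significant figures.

t_c ≈ 1.51 d; minimum DO ≈ 4.96 mg/L

Mixed DO = (11.5×10.7 + 3.14×0.392)/(11.5+3.14) = 124.3/14.64 = 8.489 mg/L.
Mixed L₀ = (11.5×4.91 + 3.14×126)/(14.64) = 452.1/14.64 = 30.88 mg/L.
Initial deficit D₀ = C_s − DO₀ = 11.2 − 8.489 = 2.711 mg/L.
t_c = (1/0.6320) ln[(0.916/0.284)(1 − 2.711×0.6320/(0.284×30.88))] = 1.582 × ln(2.595) = 1.509 d.
D_c = (0.284/0.916) × 30.88 × e^(−0.284×1.509) = 0.3100 × 30.88 × 0.6514 = 6.237 mg/L.
Minimum DO = 11.2 − 6.237 = 4.963 mg/L.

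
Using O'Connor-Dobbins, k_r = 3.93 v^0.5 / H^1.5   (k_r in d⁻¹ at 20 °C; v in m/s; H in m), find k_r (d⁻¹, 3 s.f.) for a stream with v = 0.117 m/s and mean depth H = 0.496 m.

k_r = 3.93 × 0.117^0.5 / 0.496^1.5 = 3.93 × 0.3421 / 0.3493 = 3.848 d⁻¹.

k_r ≈ 3.85 d⁻¹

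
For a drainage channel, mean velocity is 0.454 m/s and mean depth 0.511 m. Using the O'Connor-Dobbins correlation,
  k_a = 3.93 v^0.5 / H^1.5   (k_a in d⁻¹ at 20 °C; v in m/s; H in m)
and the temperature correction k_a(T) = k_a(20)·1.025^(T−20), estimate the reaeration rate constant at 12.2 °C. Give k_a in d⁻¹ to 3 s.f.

k_a(20) = 3.93 × 0.454^0.5 / 0.511^1.5 = 3.93 × 0.6738 / 0.3653 = 7.249 d⁻¹.
k_a(12.2) = 7.249 × 1.025^(12.2−20) = 7.249 × 0.8248 = 5.979 d⁻¹.

k_a ≈ 5.98 d⁻¹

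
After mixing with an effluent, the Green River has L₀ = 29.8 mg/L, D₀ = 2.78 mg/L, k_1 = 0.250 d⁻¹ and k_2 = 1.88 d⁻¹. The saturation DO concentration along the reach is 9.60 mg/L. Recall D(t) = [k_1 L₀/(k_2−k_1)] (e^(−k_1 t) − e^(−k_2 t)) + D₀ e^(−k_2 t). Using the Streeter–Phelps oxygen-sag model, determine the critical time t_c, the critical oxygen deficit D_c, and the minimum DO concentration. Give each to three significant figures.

t_c ≈ 0.663 d; D_c ≈ 3.36 mg/L; min DO ≈ 6.24 mg/L

With k_2/k_1 = 7.520 and 1 − D₀(k_2−k_1)/(k_1 L₀) = 0.3918,
t_c = ln(7.520 × 0.3918) / (1.88 − 0.250) = ln(2.946) / 1.630 = 1.080/1.630 = 0.6629 d.
L(t_c) = L₀ e^(−k_1 t_c) = 29.8 × 0.8473 = 25.25 mg/L, and at the critical point k_2 D_c = k_1 L, so D_c = (0.250/1.88) × 25.25 = 3.358 mg/L.
Minimum DO = C_s − D_c = 9.60 − 3.358 = 6.242 mg/L.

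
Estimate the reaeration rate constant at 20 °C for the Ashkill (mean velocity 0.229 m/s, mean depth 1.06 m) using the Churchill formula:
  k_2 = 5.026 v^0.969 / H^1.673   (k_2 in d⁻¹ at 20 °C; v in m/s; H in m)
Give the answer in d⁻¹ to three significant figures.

k_2 = 5.026 × 0.229^0.969 / 1.06^1.673 = 5.026 × 0.2397 / 1.102 = 1.093 d⁻¹.

k_2 ≈ 1.09 d⁻¹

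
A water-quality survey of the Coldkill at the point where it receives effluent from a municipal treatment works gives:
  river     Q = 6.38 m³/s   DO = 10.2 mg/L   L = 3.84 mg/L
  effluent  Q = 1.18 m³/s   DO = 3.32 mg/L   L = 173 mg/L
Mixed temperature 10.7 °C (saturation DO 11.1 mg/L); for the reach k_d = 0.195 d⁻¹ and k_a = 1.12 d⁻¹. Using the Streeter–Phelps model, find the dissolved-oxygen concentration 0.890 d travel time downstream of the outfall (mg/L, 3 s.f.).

Mixed DO = (6.38×10.2 + 1.18×3.32)/(6.38+1.18) = 68.99/7.560 = 9.126 mg/L.
Mixed L₀ = (6.38×3.84 + 1.18×173)/(7.560) = 228.6/7.560 = 30.24 mg/L.
Initial deficit D₀ = C_s − DO₀ = 11.1 − 9.126 = 1.974 mg/L.
D(0.890) = [0.195×30.24/(1.12−0.195)](e^(−0.195×0.890) − e^(−1.12×0.890)) + 1.974 e^(−1.12×0.890)
= 6.376 × (0.8407 − 0.3691) + 1.974 × 0.3691 = 3.735 mg/L.
DO = 11.1 − 3.735 = 7.365 mg/L.

DO ≈ 7.36 mg/L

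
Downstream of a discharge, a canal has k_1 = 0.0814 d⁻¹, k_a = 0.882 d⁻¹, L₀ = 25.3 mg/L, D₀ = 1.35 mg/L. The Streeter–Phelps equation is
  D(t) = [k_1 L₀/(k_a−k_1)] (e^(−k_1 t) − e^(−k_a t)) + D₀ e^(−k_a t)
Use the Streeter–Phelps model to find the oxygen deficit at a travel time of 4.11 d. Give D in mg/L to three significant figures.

k_1 L₀/(k_a−k_1) = 0.0814×25.3/(0.882−0.0814) = 2.059/0.8006 = 2.572 mg/L.
e^(−k_1 t) = e^(−0.0814×4.110) = 0.7157; e^(−k_a t) = e^(−0.882×4.110) = 0.02665.
D = 2.572 × (0.7157 − 0.02665) + 1.35 × 0.02665 = 1.772 + 0.03598 = 1.808 mg/L.

D ≈ 1.81 mg/L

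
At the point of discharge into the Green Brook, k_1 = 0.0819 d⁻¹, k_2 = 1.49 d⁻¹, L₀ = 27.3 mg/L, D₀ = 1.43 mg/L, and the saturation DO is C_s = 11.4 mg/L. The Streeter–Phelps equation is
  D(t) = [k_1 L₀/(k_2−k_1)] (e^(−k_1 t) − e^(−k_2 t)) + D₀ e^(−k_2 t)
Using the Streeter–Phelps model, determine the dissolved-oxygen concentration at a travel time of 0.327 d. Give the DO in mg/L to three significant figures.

k_1 L₀/(k_2−k_1) = 0.0819×27.3/(1.49−0.0819) = 2.236/1.408 = 1.588 mg/L.
e^(−k_1 t) = e^(−0.0819×0.3270) = 0.9736; e^(−k_2 t) = e^(−1.49×0.3270) = 0.6143.
D = 1.588 × (0.9736 − 0.6143) + 1.43 × 0.6143 = 0.5704 + 0.8785 = 1.449 mg/L.
DO = C_s − D = 11.4 − 1.449 = 9.951 mg/L.

DO ≈ 9.95 mg/L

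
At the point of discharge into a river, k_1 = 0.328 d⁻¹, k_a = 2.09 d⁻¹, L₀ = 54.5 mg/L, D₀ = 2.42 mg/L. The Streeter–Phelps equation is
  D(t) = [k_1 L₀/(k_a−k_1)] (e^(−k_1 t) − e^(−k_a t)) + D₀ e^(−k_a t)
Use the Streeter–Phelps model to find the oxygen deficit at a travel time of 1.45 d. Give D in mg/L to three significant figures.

D ≈ 5.93 mg/L

k_1 L₀/(k_a−k_1) = 0.328×54.5/(2.09−0.328) = 17.88/1.762 = 10.15 mg/L.
e^(−k_1 t) = e^(−0.328×1.450) = 0.6215; e^(−k_a t) = e^(−2.09×1.450) = 0.04829.
D = 10.15 × (0.6215 − 0.04829) + 2.42 × 0.04829 = 5.815 + 0.1169 = 5.932 mg/L.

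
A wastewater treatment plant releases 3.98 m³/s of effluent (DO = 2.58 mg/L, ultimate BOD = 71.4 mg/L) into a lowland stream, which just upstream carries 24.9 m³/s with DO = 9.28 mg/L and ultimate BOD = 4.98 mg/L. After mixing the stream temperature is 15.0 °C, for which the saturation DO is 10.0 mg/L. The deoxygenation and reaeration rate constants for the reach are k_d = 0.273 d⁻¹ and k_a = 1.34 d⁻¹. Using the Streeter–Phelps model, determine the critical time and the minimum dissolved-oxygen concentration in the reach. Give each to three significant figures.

t_c ≈ 0.923 d; minimum DO ≈ 7.76 mg/L

Mixed DO = (24.9×9.28 + 3.98×2.58)/(24.9+3.98) = 241.3/28.88 = 8.357 mg/L.
Mixed L₀ = (24.9×4.98 + 3.98×71.4)/(28.88) = 408.2/28.88 = 14.13 mg/L.
Initial deficit D₀ = C_s − DO₀ = 10.0 − 8.357 = 1.643 mg/L.
t_c = (1/1.067) ln[(1.34/0.273)(1 − 1.643×1.067/(0.273×14.13))] = 0.9372 × ln(2.678) = 0.9232 d.
D_c = (0.273/1.34) × 14.13 × e^(−0.273×0.9232) = 0.2037 × 14.13 × 0.7772 = 2.238 mg/L.
Minimum DO = 10.0 − 2.238 = 7.762 mg/L.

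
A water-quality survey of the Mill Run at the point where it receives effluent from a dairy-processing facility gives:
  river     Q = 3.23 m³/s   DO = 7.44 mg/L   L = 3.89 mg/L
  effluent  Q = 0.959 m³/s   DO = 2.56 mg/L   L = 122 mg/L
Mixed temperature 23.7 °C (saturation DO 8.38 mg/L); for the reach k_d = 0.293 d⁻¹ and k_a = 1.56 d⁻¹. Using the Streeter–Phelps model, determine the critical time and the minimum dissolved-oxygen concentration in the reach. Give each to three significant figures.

t_c ≈ 1.05 d; minimum DO ≈ 4.11 mg/L

Mixed DO = (3.23×7.44 + 0.959×2.56)/(3.23+0.959) = 26.49/4.189 = 6.323 mg/L.
Mixed L₀ = (3.23×3.89 + 0.959×122)/(4.189) = 129.6/4.189 = 30.93 mg/L.
Initial deficit D₀ = C_s − DO₀ = 8.38 − 6.323 = 2.057 mg/L.
t_c = (1/1.267) ln[(1.56/0.293)(1 − 2.057×1.267/(0.293×30.93))] = 0.7893 × ln(3.793) = 1.052 d.
D_c = (0.293/1.56) × 30.93 × e^(−0.293×1.052) = 0.1878 × 30.93 × 0.7347 = 4.268 mg/L.
Minimum DO = 8.38 − 4.268 = 4.112 mg/L.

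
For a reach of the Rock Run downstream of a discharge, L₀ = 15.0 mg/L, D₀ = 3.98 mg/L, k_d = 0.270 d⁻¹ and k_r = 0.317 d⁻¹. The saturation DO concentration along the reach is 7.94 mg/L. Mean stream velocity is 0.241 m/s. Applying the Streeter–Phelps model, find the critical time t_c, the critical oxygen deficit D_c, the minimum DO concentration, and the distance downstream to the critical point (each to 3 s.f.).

t_c ≈ 2.41 d; D_c ≈ 6.67 mg/L; min DO ≈ 1.27 mg/L; x_c ≈ 50.1 km

With k_r/k_d = 1.174 and 1 − D₀(k_r−k_d)/(k_d L₀) = 0.9538,
t_c = ln(1.174 × 0.9538) / (0.317 − 0.270) = ln(1.120) / 0.04700 = 0.1132/0.04700 = 2.408 d.
L(t_c) = L₀ e^(−k_d t_c) = 15.0 × 0.5219 = 7.829 mg/L, and at the critical point k_r D_c = k_d L, so D_c = (0.270/0.317) × 7.829 = 6.668 mg/L.
Minimum DO = C_s − D_c = 7.94 − 6.668 = 1.272 mg/L.
x_c = v t_c = 0.241 m/s × 2.408 d × 86400 s/d = 50150 m ≈ 50.1 km.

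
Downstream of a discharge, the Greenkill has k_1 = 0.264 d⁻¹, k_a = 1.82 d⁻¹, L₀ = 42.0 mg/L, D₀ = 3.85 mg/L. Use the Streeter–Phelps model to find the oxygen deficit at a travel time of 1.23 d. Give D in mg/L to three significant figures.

D ≈ 4.80 mg/L

k_1 L₀/(k_a−k_1) = 0.264×42.0/(1.82−0.264) = 11.09/1.556 = 7.126 mg/L.
e^(−k_1 t) = e^(−0.264×1.230) = 0.7227; e^(−k_a t) = e^(−1.82×1.230) = 0.1066.
D = 7.126 × (0.7227 − 0.1066) + 3.85 × 0.1066 = 4.390 + 0.4104 = 4.801 mg/L.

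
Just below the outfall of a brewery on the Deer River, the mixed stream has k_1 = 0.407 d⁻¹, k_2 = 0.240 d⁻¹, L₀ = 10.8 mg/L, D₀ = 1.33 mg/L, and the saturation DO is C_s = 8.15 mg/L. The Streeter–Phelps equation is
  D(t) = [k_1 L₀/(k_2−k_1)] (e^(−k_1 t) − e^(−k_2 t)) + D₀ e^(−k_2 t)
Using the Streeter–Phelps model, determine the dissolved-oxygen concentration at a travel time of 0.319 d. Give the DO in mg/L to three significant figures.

k_1 L₀/(k_2−k_1) = 0.407×10.8/(0.240−0.407) = 4.396/-0.1670 = -26.32 mg/L.
e^(−k_1 t) = e^(−0.407×0.3190) = 0.8782; e^(−k_2 t) = e^(−0.240×0.3190) = 0.9263.
D = -26.32 × (0.8782 − 0.9263) + 1.33 × 0.9263 = 1.265 + 1.232 = 2.497 mg/L.
DO = C_s − D = 8.15 − 2.497 = 5.653 mg/L.

DO ≈ 5.65 mg/L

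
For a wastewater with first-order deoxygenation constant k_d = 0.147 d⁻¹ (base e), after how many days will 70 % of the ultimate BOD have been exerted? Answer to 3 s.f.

t ≈ 8.19 d

y/L₀ = 1 − e^(−k_d t) = 0.70 ⇒ e^(−k_d t) = 0.300
t = −ln(0.300) / 0.147 = 1.204 / 0.147 = 8.190 d.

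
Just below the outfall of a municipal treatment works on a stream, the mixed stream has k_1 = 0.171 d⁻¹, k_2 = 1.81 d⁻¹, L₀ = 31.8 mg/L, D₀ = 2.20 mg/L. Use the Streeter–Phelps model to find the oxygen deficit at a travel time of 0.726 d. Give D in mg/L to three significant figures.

k_1 L₀/(k_2−k_1) = 0.171×31.8/(1.81−0.171) = 5.438/1.639 = 3.318 mg/L.
e^(−k_1 t) = e^(−0.171×0.7260) = 0.8833; e^(−k_2 t) = e^(−1.81×0.7260) = 0.2687.
D = 3.318 × (0.8833 − 0.2687) + 2.20 × 0.2687 = 2.039 + 0.5912 = 2.630 mg/L.

D ≈ 2.63 mg/L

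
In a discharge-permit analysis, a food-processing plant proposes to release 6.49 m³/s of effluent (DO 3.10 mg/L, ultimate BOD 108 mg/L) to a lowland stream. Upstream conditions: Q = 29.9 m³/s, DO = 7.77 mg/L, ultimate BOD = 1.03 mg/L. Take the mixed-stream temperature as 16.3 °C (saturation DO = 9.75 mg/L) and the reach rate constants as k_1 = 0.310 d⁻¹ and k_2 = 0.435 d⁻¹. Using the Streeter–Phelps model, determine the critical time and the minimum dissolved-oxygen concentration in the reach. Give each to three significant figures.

t_c ≈ 2.25 d; minimum DO ≈ 2.61 mg/L

Mixed DO = (29.9×7.77 + 6.49×3.10)/(29.9+6.49) = 252.4/36.39 = 6.937 mg/L.
Mixed L₀ = (29.9×1.03 + 6.49×108)/(36.39) = 731.7/36.39 = 20.11 mg/L.
Initial deficit D₀ = C_s − DO₀ = 9.75 − 6.937 = 2.813 mg/L.
t_c = (1/0.1250) ln[(0.435/0.310)(1 − 2.813×0.1250/(0.310×20.11))] = 8.000 × ln(1.324) = 2.246 d.
D_c = (0.310/0.435) × 20.11 × e^(−0.310×2.246) = 0.7126 × 20.11 × 0.4985 = 7.143 mg/L.
Minimum DO = 9.75 − 7.143 = 2.607 mg/L.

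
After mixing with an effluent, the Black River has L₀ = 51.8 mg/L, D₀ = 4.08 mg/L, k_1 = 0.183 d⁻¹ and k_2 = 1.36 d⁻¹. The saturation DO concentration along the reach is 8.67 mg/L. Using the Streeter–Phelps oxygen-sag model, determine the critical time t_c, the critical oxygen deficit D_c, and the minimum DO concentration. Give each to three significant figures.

t_c = [1/(k_2−k_1)] ln[(k_2/k_1)(1 − D₀(k_2−k_1)/(k_1 L₀))]
= [1/(1.36−0.183)] ln[(1.36/0.183)(1 − 4.08×1.177/(0.183×51.8))]
= (1/1.177) ln[7.432 × 0.4934] = 0.8496 × ln(3.667) = 0.8496 × 1.299 = 1.104 d.
D_c = (k_1/k_2) L₀ e^(−k_1 t_c) = (0.183/1.36) × 51.8 × e^(−0.183×1.104) = 0.1346 × 51.8 × 0.8171 = 5.695 mg/L.
Minimum DO = C_s − D_c = 8.67 − 5.695 = 2.975 mg/L.

t_c ≈ 1.10 d; D_c ≈ 5.70 mg/L; min DO ≈ 2.97 mg/L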